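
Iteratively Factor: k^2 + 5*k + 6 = (k + 3)*(k + 2)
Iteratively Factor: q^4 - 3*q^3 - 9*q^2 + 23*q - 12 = (q - 1)*(q^3 - 2*q^2 - 11*q + 12) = (q - 1)*(q + 3)*(q^2 - 5*q + 4) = (q - 1)^2*(q + 3)*(q - 4)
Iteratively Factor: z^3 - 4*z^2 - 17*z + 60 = (z + 4)*(z^2 - 8*z + 15) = (z - 3)*(z + 4)*(z - 5)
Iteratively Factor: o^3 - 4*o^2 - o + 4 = (o + 1)*(o^2 - 5*o + 4) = (o - 1)*(o + 1)*(o - 4)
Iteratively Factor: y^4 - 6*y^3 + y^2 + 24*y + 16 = (y - 4)*(y^3 - 2*y^2 - 7*y - 4) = (y - 4)*(y + 1)*(y^2 - 3*y - 4) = (y - 4)*(y + 1)^2*(y - 4)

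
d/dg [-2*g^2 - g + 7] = -4*g - 1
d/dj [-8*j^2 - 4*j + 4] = -16*j - 4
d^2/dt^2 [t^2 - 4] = 2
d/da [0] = 0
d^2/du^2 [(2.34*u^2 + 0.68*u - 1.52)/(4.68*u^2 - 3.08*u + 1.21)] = (97.246656*u^3 - 279.2556*u^2 + 108.355104*u + 0.296691999999993)/(102.503232*u^6 - 202.378176*u^5 + 212.694768*u^4 - 133.866656*u^3 + 54.991596*u^2 - 13.528284*u + 1.771561)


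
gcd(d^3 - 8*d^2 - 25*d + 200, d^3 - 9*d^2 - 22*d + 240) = d^2 - 3*d - 40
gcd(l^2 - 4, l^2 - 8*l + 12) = l - 2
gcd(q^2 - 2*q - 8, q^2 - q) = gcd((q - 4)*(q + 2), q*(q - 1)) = 1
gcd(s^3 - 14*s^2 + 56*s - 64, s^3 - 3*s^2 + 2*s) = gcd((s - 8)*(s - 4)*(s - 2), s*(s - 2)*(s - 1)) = s - 2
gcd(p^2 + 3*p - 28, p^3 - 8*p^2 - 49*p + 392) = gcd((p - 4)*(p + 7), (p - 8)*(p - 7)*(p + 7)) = p + 7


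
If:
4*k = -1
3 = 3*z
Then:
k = -1/4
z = 1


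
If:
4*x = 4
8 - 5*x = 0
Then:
No Solution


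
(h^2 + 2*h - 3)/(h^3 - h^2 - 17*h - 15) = (h - 1)/(h^2 - 4*h - 5)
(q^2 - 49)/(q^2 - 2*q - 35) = (q + 7)/(q + 5)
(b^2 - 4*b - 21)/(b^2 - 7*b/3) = 3*(b^2 - 4*b - 21)/(b*(3*b - 7))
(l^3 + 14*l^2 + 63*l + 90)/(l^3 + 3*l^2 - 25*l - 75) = (l + 6)/(l - 5)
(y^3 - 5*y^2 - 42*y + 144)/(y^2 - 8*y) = y + 3 - 18/y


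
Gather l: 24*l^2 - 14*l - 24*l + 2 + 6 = 24*l^2 - 38*l + 8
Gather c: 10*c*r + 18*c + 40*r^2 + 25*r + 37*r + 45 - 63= c*(10*r + 18) + 40*r^2 + 62*r - 18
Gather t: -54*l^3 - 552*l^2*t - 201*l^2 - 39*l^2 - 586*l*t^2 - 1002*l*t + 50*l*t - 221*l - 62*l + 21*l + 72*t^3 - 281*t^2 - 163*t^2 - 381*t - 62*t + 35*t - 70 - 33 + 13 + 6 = -54*l^3 - 240*l^2 - 262*l + 72*t^3 + t^2*(-586*l - 444) + t*(-552*l^2 - 952*l - 408) - 84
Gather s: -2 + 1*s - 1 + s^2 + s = s^2 + 2*s - 3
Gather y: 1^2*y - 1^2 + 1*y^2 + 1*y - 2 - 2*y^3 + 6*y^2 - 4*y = -2*y^3 + 7*y^2 - 2*y - 3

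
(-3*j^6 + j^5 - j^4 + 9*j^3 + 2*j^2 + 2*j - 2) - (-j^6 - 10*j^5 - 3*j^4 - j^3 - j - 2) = -2*j^6 + 11*j^5 + 2*j^4 + 10*j^3 + 2*j^2 + 3*j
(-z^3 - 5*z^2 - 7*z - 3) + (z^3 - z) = -5*z^2 - 8*z - 3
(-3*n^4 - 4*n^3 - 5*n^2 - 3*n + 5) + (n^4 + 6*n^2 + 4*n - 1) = -2*n^4 - 4*n^3 + n^2 + n + 4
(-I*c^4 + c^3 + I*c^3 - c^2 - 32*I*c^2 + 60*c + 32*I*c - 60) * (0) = 0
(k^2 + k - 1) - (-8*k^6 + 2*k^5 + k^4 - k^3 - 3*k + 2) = 8*k^6 - 2*k^5 - k^4 + k^3 + k^2 + 4*k - 3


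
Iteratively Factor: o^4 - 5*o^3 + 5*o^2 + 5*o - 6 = (o - 1)*(o^3 - 4*o^2 + o + 6) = (o - 1)*(o + 1)*(o^2 - 5*o + 6) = (o - 2)*(o - 1)*(o + 1)*(o - 3)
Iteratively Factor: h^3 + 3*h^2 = (h + 3)*(h^2) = h*(h + 3)*(h)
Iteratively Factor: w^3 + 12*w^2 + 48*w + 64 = (w + 4)*(w^2 + 8*w + 16) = (w + 4)^2*(w + 4)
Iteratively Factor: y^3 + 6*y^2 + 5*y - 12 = (y + 3)*(y^2 + 3*y - 4) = (y - 1)*(y + 3)*(y + 4)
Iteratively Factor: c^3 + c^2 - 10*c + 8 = (c - 2)*(c^2 + 3*c - 4) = (c - 2)*(c - 1)*(c + 4)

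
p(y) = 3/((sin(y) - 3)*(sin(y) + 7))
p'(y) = -3*cos(y)/((sin(y) - 3)*(sin(y) + 7)^2) - 3*cos(y)/((sin(y) - 3)^2*(sin(y) + 7)) = -6*(sin(y) + 2)*cos(y)/((sin(y) - 3)^2*(sin(y) + 7)^2)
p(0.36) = -0.15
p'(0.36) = -0.03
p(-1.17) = -0.13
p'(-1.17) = -0.00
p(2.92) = -0.15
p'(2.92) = 0.03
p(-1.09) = -0.13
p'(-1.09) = -0.01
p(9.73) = -0.14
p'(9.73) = 0.02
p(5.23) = -0.13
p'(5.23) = -0.01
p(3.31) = -0.14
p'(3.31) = 0.02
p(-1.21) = -0.13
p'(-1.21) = -0.00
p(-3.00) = -0.14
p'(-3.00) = 0.02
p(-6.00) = -0.15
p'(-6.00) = -0.03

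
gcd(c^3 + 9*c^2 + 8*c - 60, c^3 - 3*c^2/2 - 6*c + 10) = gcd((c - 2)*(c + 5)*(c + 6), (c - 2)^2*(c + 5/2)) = c - 2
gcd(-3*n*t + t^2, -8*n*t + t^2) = t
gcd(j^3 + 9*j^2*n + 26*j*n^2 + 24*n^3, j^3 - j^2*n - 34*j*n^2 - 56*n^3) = j^2 + 6*j*n + 8*n^2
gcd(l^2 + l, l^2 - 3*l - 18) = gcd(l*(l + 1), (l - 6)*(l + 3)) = 1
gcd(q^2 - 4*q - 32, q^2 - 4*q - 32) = q^2 - 4*q - 32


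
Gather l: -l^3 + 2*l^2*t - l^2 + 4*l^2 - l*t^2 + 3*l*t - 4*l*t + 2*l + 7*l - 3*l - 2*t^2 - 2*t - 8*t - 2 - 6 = -l^3 + l^2*(2*t + 3) + l*(-t^2 - t + 6) - 2*t^2 - 10*t - 8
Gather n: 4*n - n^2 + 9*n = -n^2 + 13*n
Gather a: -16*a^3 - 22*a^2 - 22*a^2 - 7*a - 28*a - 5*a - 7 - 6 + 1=-16*a^3 - 44*a^2 - 40*a - 12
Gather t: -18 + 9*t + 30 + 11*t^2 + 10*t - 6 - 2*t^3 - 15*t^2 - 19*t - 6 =-2*t^3 - 4*t^2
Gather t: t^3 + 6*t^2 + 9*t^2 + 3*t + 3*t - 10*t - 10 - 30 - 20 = t^3 + 15*t^2 - 4*t - 60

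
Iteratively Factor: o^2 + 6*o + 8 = (o + 2)*(o + 4)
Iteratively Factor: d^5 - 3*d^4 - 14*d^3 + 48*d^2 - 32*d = (d - 2)*(d^4 - d^3 - 16*d^2 + 16*d) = d*(d - 2)*(d^3 - d^2 - 16*d + 16) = d*(d - 4)*(d - 2)*(d^2 + 3*d - 4) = d*(d - 4)*(d - 2)*(d - 1)*(d + 4)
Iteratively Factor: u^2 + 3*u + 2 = (u + 1)*(u + 2)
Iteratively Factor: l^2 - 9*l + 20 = (l - 4)*(l - 5)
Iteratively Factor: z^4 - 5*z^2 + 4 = (z + 2)*(z^3 - 2*z^2 - z + 2) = (z - 1)*(z + 2)*(z^2 - z - 2) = (z - 2)*(z - 1)*(z + 2)*(z + 1)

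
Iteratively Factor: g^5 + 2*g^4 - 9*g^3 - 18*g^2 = (g + 3)*(g^4 - g^3 - 6*g^2) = g*(g + 3)*(g^3 - g^2 - 6*g) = g^2*(g + 3)*(g^2 - g - 6) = g^2*(g + 2)*(g + 3)*(g - 3)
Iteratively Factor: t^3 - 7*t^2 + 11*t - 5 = (t - 5)*(t^2 - 2*t + 1) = (t - 5)*(t - 1)*(t - 1)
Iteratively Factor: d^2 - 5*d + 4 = (d - 4)*(d - 1)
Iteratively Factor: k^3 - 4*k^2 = (k)*(k^2 - 4*k) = k^2*(k - 4)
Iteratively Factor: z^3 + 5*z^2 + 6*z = (z + 2)*(z^2 + 3*z) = z*(z + 2)*(z + 3)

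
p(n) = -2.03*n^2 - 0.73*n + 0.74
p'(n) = -4.06*n - 0.73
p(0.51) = -0.16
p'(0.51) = -2.80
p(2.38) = -12.50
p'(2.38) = -10.39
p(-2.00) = -5.92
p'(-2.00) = 7.39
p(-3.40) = -20.24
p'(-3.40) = 13.07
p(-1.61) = -3.35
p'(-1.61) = 5.81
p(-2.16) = -7.15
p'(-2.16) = 8.04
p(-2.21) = -7.56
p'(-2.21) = 8.24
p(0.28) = 0.38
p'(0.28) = -1.87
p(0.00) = 0.74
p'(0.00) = -0.73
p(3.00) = -19.72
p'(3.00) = -12.91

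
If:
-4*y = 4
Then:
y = -1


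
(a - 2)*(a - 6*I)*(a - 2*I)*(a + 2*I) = a^4 - 2*a^3 - 6*I*a^3 + 4*a^2 + 12*I*a^2 - 8*a - 24*I*a + 48*I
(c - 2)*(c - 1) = c^2 - 3*c + 2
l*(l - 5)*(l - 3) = l^3 - 8*l^2 + 15*l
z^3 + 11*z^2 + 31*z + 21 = (z + 1)*(z + 3)*(z + 7)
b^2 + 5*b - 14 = (b - 2)*(b + 7)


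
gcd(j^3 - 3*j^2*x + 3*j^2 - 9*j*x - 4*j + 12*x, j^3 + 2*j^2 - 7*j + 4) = j^2 + 3*j - 4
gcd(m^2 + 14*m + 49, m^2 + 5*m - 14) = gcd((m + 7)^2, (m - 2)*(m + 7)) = m + 7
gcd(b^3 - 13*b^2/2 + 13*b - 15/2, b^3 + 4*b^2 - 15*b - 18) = b - 3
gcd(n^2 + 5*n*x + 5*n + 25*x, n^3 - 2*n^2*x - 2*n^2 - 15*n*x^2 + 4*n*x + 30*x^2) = 1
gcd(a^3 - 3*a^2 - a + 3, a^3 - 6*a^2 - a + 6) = a^2 - 1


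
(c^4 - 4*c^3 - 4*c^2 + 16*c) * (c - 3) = c^5 - 7*c^4 + 8*c^3 + 28*c^2 - 48*c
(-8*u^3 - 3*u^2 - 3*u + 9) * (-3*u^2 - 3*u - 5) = 24*u^5 + 33*u^4 + 58*u^3 - 3*u^2 - 12*u - 45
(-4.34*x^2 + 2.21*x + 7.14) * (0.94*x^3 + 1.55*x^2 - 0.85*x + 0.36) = -4.0796*x^5 - 4.6496*x^4 + 13.8261*x^3 + 7.6261*x^2 - 5.2734*x + 2.5704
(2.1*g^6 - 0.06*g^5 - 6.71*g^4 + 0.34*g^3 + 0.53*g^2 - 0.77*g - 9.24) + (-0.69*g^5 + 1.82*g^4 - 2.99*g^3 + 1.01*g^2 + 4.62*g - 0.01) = 2.1*g^6 - 0.75*g^5 - 4.89*g^4 - 2.65*g^3 + 1.54*g^2 + 3.85*g - 9.25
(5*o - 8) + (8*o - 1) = 13*o - 9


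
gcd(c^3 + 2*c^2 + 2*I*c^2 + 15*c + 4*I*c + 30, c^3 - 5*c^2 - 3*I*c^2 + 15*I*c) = c - 3*I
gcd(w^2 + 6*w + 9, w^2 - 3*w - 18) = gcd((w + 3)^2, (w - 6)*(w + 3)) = w + 3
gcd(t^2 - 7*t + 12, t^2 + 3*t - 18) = t - 3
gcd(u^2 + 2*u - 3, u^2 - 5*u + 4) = u - 1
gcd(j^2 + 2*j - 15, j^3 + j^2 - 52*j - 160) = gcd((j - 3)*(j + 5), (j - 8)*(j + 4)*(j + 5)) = j + 5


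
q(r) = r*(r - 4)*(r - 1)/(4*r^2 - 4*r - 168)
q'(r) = r*(4 - 8*r)*(r - 4)*(r - 1)/(4*r^2 - 4*r - 168)^2 + r*(r - 4)/(4*r^2 - 4*r - 168) + r*(r - 1)/(4*r^2 - 4*r - 168) + (r - 4)*(r - 1)/(4*r^2 - 4*r - 168) = (r^4 - 2*r^3 - 125*r^2 + 420*r - 168)/(4*(r^4 - 2*r^3 - 83*r^2 + 84*r + 1764))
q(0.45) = -0.01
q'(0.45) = -0.00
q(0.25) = -0.00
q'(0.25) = -0.01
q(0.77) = -0.00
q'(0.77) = 0.01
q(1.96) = 0.02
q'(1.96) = 0.03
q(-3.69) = 1.35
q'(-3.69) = -1.28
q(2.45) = 0.04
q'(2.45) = 0.02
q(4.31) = -0.04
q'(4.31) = -0.16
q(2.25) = 0.03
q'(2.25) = 0.02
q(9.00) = 3.00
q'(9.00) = -0.39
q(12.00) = 2.93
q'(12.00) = 0.13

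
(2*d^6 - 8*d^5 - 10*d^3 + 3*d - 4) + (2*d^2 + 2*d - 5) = 2*d^6 - 8*d^5 - 10*d^3 + 2*d^2 + 5*d - 9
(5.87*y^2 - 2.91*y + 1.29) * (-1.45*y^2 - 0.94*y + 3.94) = -8.5115*y^4 - 1.2983*y^3 + 23.9927*y^2 - 12.678*y + 5.0826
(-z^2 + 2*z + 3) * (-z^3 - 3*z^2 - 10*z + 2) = z^5 + z^4 + z^3 - 31*z^2 - 26*z + 6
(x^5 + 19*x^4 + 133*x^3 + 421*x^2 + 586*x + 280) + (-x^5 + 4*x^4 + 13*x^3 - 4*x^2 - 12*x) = 23*x^4 + 146*x^3 + 417*x^2 + 574*x + 280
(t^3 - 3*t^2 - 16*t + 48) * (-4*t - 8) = -4*t^4 + 4*t^3 + 88*t^2 - 64*t - 384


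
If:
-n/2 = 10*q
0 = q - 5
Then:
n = -100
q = 5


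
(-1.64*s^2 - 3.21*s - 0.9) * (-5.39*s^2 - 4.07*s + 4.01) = 8.8396*s^4 + 23.9767*s^3 + 11.3393*s^2 - 9.2091*s - 3.609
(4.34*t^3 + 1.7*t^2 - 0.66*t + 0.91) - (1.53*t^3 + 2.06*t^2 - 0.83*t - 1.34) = 2.81*t^3 - 0.36*t^2 + 0.17*t + 2.25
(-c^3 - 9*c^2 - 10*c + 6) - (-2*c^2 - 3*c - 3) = -c^3 - 7*c^2 - 7*c + 9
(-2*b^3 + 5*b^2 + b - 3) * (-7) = 14*b^3 - 35*b^2 - 7*b + 21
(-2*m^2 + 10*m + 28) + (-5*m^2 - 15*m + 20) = -7*m^2 - 5*m + 48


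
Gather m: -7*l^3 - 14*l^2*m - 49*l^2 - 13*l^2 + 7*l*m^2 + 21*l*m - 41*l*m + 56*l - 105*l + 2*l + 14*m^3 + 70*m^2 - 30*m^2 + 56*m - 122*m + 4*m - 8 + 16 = -7*l^3 - 62*l^2 - 47*l + 14*m^3 + m^2*(7*l + 40) + m*(-14*l^2 - 20*l - 62) + 8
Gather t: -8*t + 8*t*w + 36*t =t*(8*w + 28)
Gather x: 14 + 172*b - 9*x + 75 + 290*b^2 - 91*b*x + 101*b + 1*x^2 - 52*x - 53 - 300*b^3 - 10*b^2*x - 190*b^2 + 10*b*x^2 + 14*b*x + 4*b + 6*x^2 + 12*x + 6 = -300*b^3 + 100*b^2 + 277*b + x^2*(10*b + 7) + x*(-10*b^2 - 77*b - 49) + 42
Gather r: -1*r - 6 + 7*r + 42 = 6*r + 36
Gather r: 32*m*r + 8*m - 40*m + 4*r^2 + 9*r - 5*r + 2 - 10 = -32*m + 4*r^2 + r*(32*m + 4) - 8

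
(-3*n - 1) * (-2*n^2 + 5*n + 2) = 6*n^3 - 13*n^2 - 11*n - 2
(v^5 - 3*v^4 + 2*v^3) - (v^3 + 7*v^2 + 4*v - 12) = v^5 - 3*v^4 + v^3 - 7*v^2 - 4*v + 12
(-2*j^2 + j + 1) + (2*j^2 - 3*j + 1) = 2 - 2*j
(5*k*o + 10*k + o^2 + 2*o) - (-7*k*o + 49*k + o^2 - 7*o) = 12*k*o - 39*k + 9*o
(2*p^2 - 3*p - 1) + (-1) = 2*p^2 - 3*p - 2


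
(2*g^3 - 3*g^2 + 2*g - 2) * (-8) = -16*g^3 + 24*g^2 - 16*g + 16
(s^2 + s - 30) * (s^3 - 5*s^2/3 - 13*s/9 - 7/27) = s^5 - 2*s^4/3 - 298*s^3/9 + 1304*s^2/27 + 1163*s/27 + 70/9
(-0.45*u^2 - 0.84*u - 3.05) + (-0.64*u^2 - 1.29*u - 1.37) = -1.09*u^2 - 2.13*u - 4.42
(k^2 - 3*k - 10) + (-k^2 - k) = -4*k - 10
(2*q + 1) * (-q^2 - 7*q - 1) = -2*q^3 - 15*q^2 - 9*q - 1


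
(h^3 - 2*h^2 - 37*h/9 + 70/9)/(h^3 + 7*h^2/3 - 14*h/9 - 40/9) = (9*h^2 - 36*h + 35)/(9*h^2 + 3*h - 20)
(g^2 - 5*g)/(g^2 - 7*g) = (g - 5)/(g - 7)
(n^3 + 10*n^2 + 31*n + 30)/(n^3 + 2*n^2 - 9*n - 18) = (n + 5)/(n - 3)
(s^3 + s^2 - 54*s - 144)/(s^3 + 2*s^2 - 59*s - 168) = (s + 6)/(s + 7)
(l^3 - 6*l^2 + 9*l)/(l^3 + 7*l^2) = (l^2 - 6*l + 9)/(l*(l + 7))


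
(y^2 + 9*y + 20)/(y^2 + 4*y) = (y + 5)/y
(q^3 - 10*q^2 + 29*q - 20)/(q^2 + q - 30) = (q^2 - 5*q + 4)/(q + 6)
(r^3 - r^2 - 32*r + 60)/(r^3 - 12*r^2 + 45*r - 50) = (r + 6)/(r - 5)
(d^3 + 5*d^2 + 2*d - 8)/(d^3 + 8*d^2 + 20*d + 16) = (d - 1)/(d + 2)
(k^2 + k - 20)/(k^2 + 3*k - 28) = (k + 5)/(k + 7)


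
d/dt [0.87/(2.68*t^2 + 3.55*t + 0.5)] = (-4.6632*t - 3.0885)/(2.68*t^2 + 3.55*t + 0.5)^2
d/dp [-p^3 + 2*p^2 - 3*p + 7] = -3*p^2 + 4*p - 3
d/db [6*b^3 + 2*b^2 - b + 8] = 18*b^2 + 4*b - 1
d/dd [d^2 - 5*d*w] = 2*d - 5*w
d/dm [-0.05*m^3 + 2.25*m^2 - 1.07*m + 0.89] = -0.15*m^2 + 4.5*m - 1.07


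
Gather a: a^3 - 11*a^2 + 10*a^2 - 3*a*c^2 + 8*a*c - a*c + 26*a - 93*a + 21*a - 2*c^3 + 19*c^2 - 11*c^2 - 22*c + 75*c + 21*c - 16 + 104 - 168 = a^3 - a^2 + a*(-3*c^2 + 7*c - 46) - 2*c^3 + 8*c^2 + 74*c - 80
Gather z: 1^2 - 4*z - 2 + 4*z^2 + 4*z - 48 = 4*z^2 - 49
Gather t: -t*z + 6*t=t*(6 - z)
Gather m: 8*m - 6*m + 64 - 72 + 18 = 2*m + 10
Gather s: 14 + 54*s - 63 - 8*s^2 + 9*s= -8*s^2 + 63*s - 49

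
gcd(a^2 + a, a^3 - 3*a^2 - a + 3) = a + 1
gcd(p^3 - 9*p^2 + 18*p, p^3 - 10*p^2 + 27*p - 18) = p^2 - 9*p + 18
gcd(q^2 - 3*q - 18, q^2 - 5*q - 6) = q - 6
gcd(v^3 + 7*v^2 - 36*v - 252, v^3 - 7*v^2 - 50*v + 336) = v^2 + v - 42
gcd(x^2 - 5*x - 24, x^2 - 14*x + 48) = x - 8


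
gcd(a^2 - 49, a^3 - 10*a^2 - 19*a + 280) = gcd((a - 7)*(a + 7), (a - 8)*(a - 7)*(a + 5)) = a - 7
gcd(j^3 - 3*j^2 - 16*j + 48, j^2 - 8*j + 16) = j - 4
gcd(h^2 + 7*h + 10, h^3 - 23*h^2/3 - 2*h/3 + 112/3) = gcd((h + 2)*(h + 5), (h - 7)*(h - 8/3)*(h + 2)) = h + 2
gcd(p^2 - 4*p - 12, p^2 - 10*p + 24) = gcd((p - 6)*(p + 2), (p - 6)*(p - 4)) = p - 6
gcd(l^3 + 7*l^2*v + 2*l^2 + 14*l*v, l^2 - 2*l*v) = l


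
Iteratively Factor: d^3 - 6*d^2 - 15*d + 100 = (d - 5)*(d^2 - d - 20) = (d - 5)^2*(d + 4)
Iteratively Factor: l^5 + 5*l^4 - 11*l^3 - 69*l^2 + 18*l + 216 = (l + 3)*(l^4 + 2*l^3 - 17*l^2 - 18*l + 72) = (l + 3)*(l + 4)*(l^3 - 2*l^2 - 9*l + 18) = (l - 2)*(l + 3)*(l + 4)*(l^2 - 9) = (l - 3)*(l - 2)*(l + 3)*(l + 4)*(l + 3)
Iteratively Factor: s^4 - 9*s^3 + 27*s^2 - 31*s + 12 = (s - 3)*(s^3 - 6*s^2 + 9*s - 4) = (s - 3)*(s - 1)*(s^2 - 5*s + 4) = (s - 3)*(s - 1)^2*(s - 4)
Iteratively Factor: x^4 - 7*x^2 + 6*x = (x - 1)*(x^3 + x^2 - 6*x) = x*(x - 1)*(x^2 + x - 6) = x*(x - 1)*(x + 3)*(x - 2)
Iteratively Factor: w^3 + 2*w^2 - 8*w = (w - 2)*(w^2 + 4*w) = w*(w - 2)*(w + 4)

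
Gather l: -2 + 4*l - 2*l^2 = -2*l^2 + 4*l - 2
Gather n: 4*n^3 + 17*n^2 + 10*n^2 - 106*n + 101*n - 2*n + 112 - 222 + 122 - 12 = 4*n^3 + 27*n^2 - 7*n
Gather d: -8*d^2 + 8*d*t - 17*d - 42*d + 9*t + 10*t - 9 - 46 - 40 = -8*d^2 + d*(8*t - 59) + 19*t - 95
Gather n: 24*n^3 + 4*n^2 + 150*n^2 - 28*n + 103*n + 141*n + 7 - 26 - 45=24*n^3 + 154*n^2 + 216*n - 64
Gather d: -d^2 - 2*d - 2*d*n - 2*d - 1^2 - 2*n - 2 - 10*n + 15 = -d^2 + d*(-2*n - 4) - 12*n + 12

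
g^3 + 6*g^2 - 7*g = g*(g - 1)*(g + 7)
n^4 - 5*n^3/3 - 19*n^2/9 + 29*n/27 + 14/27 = (n - 7/3)*(n - 2/3)*(n + 1/3)*(n + 1)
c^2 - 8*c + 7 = (c - 7)*(c - 1)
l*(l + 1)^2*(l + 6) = l^4 + 8*l^3 + 13*l^2 + 6*l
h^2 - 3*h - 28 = (h - 7)*(h + 4)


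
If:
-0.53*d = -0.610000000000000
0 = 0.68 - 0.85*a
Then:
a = 0.80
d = 1.15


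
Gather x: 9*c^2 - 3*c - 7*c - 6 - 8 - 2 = 9*c^2 - 10*c - 16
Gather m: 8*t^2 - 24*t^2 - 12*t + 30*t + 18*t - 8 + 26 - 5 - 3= -16*t^2 + 36*t + 10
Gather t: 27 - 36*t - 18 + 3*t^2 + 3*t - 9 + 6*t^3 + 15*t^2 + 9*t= 6*t^3 + 18*t^2 - 24*t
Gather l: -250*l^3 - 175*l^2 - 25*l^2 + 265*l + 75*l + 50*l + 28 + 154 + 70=-250*l^3 - 200*l^2 + 390*l + 252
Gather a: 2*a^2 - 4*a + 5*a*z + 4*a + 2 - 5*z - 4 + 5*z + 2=2*a^2 + 5*a*z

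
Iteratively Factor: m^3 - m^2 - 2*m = (m + 1)*(m^2 - 2*m) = m*(m + 1)*(m - 2)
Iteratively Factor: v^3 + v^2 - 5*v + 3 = (v - 1)*(v^2 + 2*v - 3) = (v - 1)*(v + 3)*(v - 1)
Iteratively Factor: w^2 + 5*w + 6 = (w + 2)*(w + 3)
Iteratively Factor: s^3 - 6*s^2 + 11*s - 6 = (s - 2)*(s^2 - 4*s + 3) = (s - 2)*(s - 1)*(s - 3)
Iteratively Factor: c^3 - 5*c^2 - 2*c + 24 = (c - 3)*(c^2 - 2*c - 8) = (c - 4)*(c - 3)*(c + 2)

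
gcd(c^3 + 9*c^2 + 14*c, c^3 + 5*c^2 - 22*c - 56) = c^2 + 9*c + 14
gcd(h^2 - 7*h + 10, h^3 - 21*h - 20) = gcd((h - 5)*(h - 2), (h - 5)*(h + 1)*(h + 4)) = h - 5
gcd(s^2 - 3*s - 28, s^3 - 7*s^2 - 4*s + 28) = s - 7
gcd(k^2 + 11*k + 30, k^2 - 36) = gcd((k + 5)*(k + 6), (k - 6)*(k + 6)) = k + 6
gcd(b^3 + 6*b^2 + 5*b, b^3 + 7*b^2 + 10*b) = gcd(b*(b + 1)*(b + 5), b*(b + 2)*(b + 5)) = b^2 + 5*b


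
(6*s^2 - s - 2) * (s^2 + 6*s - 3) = 6*s^4 + 35*s^3 - 26*s^2 - 9*s + 6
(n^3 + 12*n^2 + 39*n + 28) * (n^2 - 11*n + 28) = n^5 + n^4 - 65*n^3 - 65*n^2 + 784*n + 784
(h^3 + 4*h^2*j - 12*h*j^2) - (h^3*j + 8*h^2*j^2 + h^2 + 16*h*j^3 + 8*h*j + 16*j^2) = -h^3*j + h^3 - 8*h^2*j^2 + 4*h^2*j - h^2 - 16*h*j^3 - 12*h*j^2 - 8*h*j - 16*j^2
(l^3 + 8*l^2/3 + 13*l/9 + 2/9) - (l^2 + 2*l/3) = l^3 + 5*l^2/3 + 7*l/9 + 2/9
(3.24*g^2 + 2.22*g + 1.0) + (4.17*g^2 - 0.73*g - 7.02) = 7.41*g^2 + 1.49*g - 6.02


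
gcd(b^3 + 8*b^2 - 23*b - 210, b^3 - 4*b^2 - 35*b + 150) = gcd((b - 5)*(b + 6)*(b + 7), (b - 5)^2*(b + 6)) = b^2 + b - 30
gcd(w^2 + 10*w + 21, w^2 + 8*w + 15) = w + 3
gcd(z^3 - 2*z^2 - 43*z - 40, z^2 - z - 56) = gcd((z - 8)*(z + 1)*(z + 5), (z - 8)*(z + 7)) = z - 8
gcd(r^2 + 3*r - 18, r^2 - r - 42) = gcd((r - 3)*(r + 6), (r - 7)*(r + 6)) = r + 6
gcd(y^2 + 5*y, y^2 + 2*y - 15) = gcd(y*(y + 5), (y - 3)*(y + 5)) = y + 5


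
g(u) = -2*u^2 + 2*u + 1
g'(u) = 2 - 4*u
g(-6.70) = -102.18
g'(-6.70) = 28.80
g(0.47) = 1.50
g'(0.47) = 0.12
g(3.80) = -20.28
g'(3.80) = -13.20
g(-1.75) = -8.62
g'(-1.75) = 9.00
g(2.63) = -7.57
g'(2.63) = -8.52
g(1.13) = 0.71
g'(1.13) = -2.52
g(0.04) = 1.08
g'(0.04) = 1.84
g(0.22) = 1.34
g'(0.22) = 1.12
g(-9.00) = -179.00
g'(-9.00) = 38.00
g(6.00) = -59.00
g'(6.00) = -22.00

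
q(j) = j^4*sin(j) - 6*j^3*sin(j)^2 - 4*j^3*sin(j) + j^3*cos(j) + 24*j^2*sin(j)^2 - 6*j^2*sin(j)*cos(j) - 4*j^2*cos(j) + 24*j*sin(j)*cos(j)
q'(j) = j^4*cos(j) - 12*j^3*sin(j)*cos(j) + 3*j^3*sin(j) - 4*j^3*cos(j) - 12*j^2*sin(j)^2 + 48*j^2*sin(j)*cos(j) - 8*j^2*sin(j) - 6*j^2*cos(j)^2 + 3*j^2*cos(j) + 24*j*sin(j)^2 - 12*j*sin(j)*cos(j) + 24*j*cos(j)^2 - 8*j*cos(j) + 24*sin(j)*cos(j)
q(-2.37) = 25.62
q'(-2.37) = 106.57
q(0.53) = 5.21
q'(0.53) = 19.11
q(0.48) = 4.29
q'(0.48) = 17.46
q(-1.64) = 62.98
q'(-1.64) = -24.51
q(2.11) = 15.72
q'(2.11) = -35.11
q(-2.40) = 22.43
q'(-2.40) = 105.70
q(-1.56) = 60.48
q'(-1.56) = -37.56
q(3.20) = 10.77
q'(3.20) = 40.14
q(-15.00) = -28450.08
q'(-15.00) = -18401.35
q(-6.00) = 329.93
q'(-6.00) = 2770.11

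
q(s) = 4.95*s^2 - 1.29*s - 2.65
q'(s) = 9.9*s - 1.29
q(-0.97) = 3.26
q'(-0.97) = -10.89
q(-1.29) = 7.25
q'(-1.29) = -14.06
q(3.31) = 47.31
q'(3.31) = 31.48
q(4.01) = 71.77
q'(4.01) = 38.41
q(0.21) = -2.70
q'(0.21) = 0.79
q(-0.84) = 1.93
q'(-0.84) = -9.61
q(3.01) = 38.31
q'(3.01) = 28.51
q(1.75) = 10.25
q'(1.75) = 16.04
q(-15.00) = 1130.45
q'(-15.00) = -149.79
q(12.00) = 694.67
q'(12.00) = 117.51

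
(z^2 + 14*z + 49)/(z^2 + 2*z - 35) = (z + 7)/(z - 5)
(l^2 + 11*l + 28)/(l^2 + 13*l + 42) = (l + 4)/(l + 6)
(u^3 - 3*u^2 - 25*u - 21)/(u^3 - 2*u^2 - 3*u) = (u^2 - 4*u - 21)/(u*(u - 3))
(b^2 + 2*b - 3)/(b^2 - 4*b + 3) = (b + 3)/(b - 3)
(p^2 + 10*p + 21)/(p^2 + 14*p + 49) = (p + 3)/(p + 7)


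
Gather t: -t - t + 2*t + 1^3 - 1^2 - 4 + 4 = 0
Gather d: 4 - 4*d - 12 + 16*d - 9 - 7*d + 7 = 5*d - 10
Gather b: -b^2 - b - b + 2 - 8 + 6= -b^2 - 2*b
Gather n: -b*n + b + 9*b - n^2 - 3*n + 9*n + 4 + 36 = 10*b - n^2 + n*(6 - b) + 40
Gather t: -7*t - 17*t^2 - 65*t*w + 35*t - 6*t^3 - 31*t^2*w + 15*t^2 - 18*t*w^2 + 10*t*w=-6*t^3 + t^2*(-31*w - 2) + t*(-18*w^2 - 55*w + 28)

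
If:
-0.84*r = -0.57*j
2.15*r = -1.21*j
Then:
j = 0.00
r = 0.00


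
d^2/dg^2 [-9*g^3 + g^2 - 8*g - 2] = 2 - 54*g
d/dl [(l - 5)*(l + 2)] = 2*l - 3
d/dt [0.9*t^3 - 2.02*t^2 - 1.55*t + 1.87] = 2.7*t^2 - 4.04*t - 1.55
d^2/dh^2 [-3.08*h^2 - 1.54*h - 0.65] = -6.16000000000000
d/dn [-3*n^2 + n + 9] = 1 - 6*n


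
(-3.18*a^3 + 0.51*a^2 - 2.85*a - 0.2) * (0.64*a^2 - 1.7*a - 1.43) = -2.0352*a^5 + 5.7324*a^4 + 1.8564*a^3 + 3.9877*a^2 + 4.4155*a + 0.286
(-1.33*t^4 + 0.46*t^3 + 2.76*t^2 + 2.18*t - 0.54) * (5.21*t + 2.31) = -6.9293*t^5 - 0.6757*t^4 + 15.4422*t^3 + 17.7334*t^2 + 2.2224*t - 1.2474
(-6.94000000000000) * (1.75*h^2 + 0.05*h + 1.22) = -12.145*h^2 - 0.347*h - 8.4668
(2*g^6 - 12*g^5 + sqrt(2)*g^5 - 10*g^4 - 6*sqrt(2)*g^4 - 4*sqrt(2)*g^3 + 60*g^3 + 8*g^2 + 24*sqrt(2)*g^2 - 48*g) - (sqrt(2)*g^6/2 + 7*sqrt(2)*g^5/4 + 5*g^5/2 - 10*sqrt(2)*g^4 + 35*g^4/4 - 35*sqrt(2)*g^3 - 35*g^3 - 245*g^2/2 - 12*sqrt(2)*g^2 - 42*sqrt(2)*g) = -sqrt(2)*g^6/2 + 2*g^6 - 29*g^5/2 - 3*sqrt(2)*g^5/4 - 75*g^4/4 + 4*sqrt(2)*g^4 + 31*sqrt(2)*g^3 + 95*g^3 + 36*sqrt(2)*g^2 + 261*g^2/2 - 48*g + 42*sqrt(2)*g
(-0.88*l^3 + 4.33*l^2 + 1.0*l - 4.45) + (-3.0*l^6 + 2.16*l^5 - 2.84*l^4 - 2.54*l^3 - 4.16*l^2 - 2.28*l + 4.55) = -3.0*l^6 + 2.16*l^5 - 2.84*l^4 - 3.42*l^3 + 0.17*l^2 - 1.28*l + 0.0999999999999996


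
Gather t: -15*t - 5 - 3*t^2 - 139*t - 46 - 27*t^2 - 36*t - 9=-30*t^2 - 190*t - 60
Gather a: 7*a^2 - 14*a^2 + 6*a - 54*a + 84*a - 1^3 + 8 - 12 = -7*a^2 + 36*a - 5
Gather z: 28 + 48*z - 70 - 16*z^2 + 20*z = -16*z^2 + 68*z - 42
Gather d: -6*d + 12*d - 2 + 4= 6*d + 2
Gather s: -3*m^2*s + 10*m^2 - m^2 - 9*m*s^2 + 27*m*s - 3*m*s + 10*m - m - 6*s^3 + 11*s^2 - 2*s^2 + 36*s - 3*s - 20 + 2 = 9*m^2 + 9*m - 6*s^3 + s^2*(9 - 9*m) + s*(-3*m^2 + 24*m + 33) - 18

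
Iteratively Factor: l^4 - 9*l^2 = (l)*(l^3 - 9*l) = l^2*(l^2 - 9) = l^2*(l - 3)*(l + 3)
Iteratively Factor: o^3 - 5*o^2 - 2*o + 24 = (o + 2)*(o^2 - 7*o + 12) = (o - 4)*(o + 2)*(o - 3)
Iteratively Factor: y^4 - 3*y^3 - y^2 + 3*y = (y - 3)*(y^3 - y) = (y - 3)*(y - 1)*(y^2 + y) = (y - 3)*(y - 1)*(y + 1)*(y)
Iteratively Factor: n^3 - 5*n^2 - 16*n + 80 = (n + 4)*(n^2 - 9*n + 20) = (n - 4)*(n + 4)*(n - 5)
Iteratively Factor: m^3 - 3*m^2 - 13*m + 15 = (m - 1)*(m^2 - 2*m - 15) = (m - 5)*(m - 1)*(m + 3)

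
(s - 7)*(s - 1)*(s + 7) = s^3 - s^2 - 49*s + 49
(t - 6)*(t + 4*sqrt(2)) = t^2 - 6*t + 4*sqrt(2)*t - 24*sqrt(2)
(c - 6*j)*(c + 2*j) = c^2 - 4*c*j - 12*j^2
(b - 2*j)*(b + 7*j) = b^2 + 5*b*j - 14*j^2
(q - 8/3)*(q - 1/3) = q^2 - 3*q + 8/9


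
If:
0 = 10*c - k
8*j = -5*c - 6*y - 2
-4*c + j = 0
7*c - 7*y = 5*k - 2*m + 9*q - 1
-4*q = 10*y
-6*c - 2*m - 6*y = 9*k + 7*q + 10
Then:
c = -36/611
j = -144/611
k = -360/611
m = -14659/7332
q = -275/3666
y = 55/1833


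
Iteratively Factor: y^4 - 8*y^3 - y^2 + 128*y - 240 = (y + 4)*(y^3 - 12*y^2 + 47*y - 60) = (y - 5)*(y + 4)*(y^2 - 7*y + 12) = (y - 5)*(y - 3)*(y + 4)*(y - 4)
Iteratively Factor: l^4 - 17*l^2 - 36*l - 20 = (l + 2)*(l^3 - 2*l^2 - 13*l - 10) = (l + 2)^2*(l^2 - 4*l - 5) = (l + 1)*(l + 2)^2*(l - 5)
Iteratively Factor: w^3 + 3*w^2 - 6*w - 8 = (w + 4)*(w^2 - w - 2) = (w + 1)*(w + 4)*(w - 2)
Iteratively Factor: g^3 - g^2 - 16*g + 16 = (g - 4)*(g^2 + 3*g - 4) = (g - 4)*(g - 1)*(g + 4)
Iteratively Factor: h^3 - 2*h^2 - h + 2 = (h + 1)*(h^2 - 3*h + 2) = (h - 1)*(h + 1)*(h - 2)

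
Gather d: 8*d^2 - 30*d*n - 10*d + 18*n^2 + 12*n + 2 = 8*d^2 + d*(-30*n - 10) + 18*n^2 + 12*n + 2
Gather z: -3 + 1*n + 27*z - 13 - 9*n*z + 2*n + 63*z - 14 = 3*n + z*(90 - 9*n) - 30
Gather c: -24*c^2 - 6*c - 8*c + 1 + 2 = -24*c^2 - 14*c + 3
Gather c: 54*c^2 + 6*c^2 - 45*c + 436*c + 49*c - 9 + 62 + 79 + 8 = 60*c^2 + 440*c + 140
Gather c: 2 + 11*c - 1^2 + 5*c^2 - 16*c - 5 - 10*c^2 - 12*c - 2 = -5*c^2 - 17*c - 6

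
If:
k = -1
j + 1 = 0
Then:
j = -1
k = -1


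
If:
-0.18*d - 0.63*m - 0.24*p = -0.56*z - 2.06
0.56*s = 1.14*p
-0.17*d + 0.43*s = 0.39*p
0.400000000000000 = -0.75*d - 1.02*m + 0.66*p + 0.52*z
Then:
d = -4.23505843071786*z - 40.9110816878706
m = 2.66399554813578*z + 20.4175464855218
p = -1.4833611574847*z - 14.3294149252586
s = -3.01969949916528*z - 29.1705946692764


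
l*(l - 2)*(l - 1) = l^3 - 3*l^2 + 2*l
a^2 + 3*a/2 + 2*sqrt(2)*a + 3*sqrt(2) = (a + 3/2)*(a + 2*sqrt(2))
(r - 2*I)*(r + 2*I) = r^2 + 4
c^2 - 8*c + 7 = (c - 7)*(c - 1)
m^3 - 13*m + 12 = (m - 3)*(m - 1)*(m + 4)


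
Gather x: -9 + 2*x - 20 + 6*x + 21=8*x - 8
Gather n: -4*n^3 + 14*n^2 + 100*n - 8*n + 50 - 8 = -4*n^3 + 14*n^2 + 92*n + 42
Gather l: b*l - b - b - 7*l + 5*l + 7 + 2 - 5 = -2*b + l*(b - 2) + 4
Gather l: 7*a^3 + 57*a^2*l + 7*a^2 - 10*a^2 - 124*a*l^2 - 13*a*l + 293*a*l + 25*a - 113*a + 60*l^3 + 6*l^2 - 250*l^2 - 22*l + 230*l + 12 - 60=7*a^3 - 3*a^2 - 88*a + 60*l^3 + l^2*(-124*a - 244) + l*(57*a^2 + 280*a + 208) - 48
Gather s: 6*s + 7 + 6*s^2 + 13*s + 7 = 6*s^2 + 19*s + 14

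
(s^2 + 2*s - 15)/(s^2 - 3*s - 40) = (s - 3)/(s - 8)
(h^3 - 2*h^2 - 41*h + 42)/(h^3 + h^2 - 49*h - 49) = (h^2 + 5*h - 6)/(h^2 + 8*h + 7)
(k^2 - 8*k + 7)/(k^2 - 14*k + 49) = (k - 1)/(k - 7)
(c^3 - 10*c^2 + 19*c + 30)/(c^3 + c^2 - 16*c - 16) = (c^2 - 11*c + 30)/(c^2 - 16)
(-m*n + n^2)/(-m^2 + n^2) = n/(m + n)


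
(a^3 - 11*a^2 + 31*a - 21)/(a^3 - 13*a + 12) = (a - 7)/(a + 4)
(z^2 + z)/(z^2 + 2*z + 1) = z/(z + 1)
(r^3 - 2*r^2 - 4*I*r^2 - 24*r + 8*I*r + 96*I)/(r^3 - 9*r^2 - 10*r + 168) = (r - 4*I)/(r - 7)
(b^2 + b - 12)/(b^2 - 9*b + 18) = (b + 4)/(b - 6)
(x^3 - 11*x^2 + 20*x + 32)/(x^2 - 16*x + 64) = (x^2 - 3*x - 4)/(x - 8)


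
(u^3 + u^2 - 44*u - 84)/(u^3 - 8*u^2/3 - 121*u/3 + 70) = 3*(u + 2)/(3*u - 5)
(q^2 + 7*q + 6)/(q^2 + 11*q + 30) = (q + 1)/(q + 5)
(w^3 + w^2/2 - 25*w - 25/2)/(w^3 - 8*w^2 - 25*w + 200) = (w + 1/2)/(w - 8)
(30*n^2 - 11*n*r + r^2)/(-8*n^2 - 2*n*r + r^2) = (-30*n^2 + 11*n*r - r^2)/(8*n^2 + 2*n*r - r^2)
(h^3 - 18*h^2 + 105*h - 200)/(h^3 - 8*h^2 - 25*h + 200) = (h - 5)/(h + 5)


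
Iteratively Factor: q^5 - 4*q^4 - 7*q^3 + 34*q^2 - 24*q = (q + 3)*(q^4 - 7*q^3 + 14*q^2 - 8*q) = (q - 2)*(q + 3)*(q^3 - 5*q^2 + 4*q) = (q - 2)*(q - 1)*(q + 3)*(q^2 - 4*q) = q*(q - 2)*(q - 1)*(q + 3)*(q - 4)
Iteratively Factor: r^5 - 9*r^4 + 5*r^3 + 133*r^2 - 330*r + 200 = (r + 4)*(r^4 - 13*r^3 + 57*r^2 - 95*r + 50) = (r - 1)*(r + 4)*(r^3 - 12*r^2 + 45*r - 50) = (r - 5)*(r - 1)*(r + 4)*(r^2 - 7*r + 10) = (r - 5)*(r - 2)*(r - 1)*(r + 4)*(r - 5)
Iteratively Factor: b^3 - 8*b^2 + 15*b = (b)*(b^2 - 8*b + 15) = b*(b - 5)*(b - 3)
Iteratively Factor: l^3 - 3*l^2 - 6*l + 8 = (l - 1)*(l^2 - 2*l - 8) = (l - 1)*(l + 2)*(l - 4)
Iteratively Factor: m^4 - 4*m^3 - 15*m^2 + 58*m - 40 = (m - 5)*(m^3 + m^2 - 10*m + 8) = (m - 5)*(m + 4)*(m^2 - 3*m + 2) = (m - 5)*(m - 2)*(m + 4)*(m - 1)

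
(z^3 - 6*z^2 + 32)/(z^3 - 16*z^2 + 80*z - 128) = (z + 2)/(z - 8)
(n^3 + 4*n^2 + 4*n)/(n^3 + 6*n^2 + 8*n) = (n + 2)/(n + 4)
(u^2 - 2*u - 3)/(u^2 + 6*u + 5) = (u - 3)/(u + 5)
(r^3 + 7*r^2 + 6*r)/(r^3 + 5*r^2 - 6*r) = (r + 1)/(r - 1)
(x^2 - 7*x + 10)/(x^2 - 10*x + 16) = (x - 5)/(x - 8)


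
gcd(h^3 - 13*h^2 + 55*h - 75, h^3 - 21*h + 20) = 1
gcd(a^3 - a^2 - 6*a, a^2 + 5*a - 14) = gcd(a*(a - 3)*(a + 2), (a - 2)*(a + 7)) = 1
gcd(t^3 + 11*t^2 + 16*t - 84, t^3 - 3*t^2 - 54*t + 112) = t^2 + 5*t - 14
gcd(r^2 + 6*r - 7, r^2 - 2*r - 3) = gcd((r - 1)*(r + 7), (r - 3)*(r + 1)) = 1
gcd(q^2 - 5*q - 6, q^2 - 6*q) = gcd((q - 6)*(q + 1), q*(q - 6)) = q - 6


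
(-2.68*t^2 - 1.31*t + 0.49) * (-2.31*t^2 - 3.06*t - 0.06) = 6.1908*t^4 + 11.2269*t^3 + 3.0375*t^2 - 1.4208*t - 0.0294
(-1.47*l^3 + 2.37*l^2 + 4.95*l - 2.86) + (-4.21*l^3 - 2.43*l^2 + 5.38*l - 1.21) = -5.68*l^3 - 0.0600000000000001*l^2 + 10.33*l - 4.07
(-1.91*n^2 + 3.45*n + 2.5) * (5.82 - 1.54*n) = 2.9414*n^3 - 16.4292*n^2 + 16.229*n + 14.55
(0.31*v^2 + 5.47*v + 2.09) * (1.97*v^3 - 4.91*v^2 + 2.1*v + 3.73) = 0.6107*v^5 + 9.2538*v^4 - 22.0894*v^3 + 2.3814*v^2 + 24.7921*v + 7.7957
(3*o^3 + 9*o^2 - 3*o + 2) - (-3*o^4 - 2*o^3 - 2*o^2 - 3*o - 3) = 3*o^4 + 5*o^3 + 11*o^2 + 5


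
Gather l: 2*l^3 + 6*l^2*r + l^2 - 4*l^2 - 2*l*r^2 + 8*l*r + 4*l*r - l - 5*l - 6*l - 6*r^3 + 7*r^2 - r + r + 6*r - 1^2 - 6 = 2*l^3 + l^2*(6*r - 3) + l*(-2*r^2 + 12*r - 12) - 6*r^3 + 7*r^2 + 6*r - 7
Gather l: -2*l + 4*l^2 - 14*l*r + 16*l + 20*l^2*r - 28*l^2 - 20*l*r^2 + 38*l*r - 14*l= l^2*(20*r - 24) + l*(-20*r^2 + 24*r)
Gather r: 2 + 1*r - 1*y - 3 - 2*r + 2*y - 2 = -r + y - 3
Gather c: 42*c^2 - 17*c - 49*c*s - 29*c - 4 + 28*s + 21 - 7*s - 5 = 42*c^2 + c*(-49*s - 46) + 21*s + 12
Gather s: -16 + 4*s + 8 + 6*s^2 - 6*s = 6*s^2 - 2*s - 8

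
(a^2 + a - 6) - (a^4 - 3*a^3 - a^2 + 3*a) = -a^4 + 3*a^3 + 2*a^2 - 2*a - 6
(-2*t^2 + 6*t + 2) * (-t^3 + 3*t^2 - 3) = 2*t^5 - 12*t^4 + 16*t^3 + 12*t^2 - 18*t - 6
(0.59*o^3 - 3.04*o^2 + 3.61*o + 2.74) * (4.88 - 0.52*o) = -0.3068*o^4 + 4.46*o^3 - 16.7124*o^2 + 16.192*o + 13.3712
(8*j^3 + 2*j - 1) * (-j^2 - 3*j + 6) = -8*j^5 - 24*j^4 + 46*j^3 - 5*j^2 + 15*j - 6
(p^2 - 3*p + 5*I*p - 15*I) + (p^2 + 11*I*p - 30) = 2*p^2 - 3*p + 16*I*p - 30 - 15*I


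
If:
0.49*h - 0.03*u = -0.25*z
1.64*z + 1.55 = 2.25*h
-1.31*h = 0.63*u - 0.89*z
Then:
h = 0.23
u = -1.37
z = -0.62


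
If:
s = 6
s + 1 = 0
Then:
No Solution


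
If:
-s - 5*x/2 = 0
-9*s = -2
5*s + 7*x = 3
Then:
No Solution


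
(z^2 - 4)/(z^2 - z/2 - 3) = 2*(z + 2)/(2*z + 3)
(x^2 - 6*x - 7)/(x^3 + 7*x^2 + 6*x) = (x - 7)/(x*(x + 6))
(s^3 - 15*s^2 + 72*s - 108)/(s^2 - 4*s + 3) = (s^2 - 12*s + 36)/(s - 1)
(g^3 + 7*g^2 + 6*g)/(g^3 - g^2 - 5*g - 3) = g*(g + 6)/(g^2 - 2*g - 3)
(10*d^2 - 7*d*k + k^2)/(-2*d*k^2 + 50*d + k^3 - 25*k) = (-5*d + k)/(k^2 - 25)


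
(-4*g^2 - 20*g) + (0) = -4*g^2 - 20*g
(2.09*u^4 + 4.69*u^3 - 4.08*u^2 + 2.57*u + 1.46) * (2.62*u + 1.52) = 5.4758*u^5 + 15.4646*u^4 - 3.5608*u^3 + 0.5318*u^2 + 7.7316*u + 2.2192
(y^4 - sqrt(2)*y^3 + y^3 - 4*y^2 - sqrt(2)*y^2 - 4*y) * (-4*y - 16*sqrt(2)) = -4*y^5 - 12*sqrt(2)*y^4 - 4*y^4 - 12*sqrt(2)*y^3 + 48*y^3 + 48*y^2 + 64*sqrt(2)*y^2 + 64*sqrt(2)*y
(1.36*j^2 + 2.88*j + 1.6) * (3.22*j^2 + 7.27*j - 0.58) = 4.3792*j^4 + 19.1608*j^3 + 25.3008*j^2 + 9.9616*j - 0.928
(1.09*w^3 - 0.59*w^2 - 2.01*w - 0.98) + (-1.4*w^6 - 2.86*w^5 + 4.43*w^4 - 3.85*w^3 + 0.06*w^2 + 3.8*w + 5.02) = -1.4*w^6 - 2.86*w^5 + 4.43*w^4 - 2.76*w^3 - 0.53*w^2 + 1.79*w + 4.04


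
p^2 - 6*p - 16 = (p - 8)*(p + 2)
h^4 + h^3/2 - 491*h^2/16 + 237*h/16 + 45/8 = (h - 5)*(h - 3/4)*(h + 1/4)*(h + 6)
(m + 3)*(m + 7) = m^2 + 10*m + 21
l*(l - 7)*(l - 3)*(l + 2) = l^4 - 8*l^3 + l^2 + 42*l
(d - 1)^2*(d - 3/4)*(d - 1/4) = d^4 - 3*d^3 + 51*d^2/16 - 11*d/8 + 3/16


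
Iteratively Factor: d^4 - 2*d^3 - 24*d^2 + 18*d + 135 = (d - 3)*(d^3 + d^2 - 21*d - 45) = (d - 3)*(d + 3)*(d^2 - 2*d - 15) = (d - 3)*(d + 3)^2*(d - 5)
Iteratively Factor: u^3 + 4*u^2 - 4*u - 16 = (u + 2)*(u^2 + 2*u - 8) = (u - 2)*(u + 2)*(u + 4)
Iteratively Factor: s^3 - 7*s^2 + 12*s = (s)*(s^2 - 7*s + 12) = s*(s - 4)*(s - 3)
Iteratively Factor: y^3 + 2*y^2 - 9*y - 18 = (y - 3)*(y^2 + 5*y + 6) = (y - 3)*(y + 2)*(y + 3)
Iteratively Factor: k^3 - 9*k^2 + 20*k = (k - 5)*(k^2 - 4*k) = k*(k - 5)*(k - 4)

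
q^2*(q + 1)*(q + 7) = q^4 + 8*q^3 + 7*q^2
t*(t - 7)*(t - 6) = t^3 - 13*t^2 + 42*t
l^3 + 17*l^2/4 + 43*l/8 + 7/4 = (l + 1/2)*(l + 7/4)*(l + 2)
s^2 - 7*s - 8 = (s - 8)*(s + 1)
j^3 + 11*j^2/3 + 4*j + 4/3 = (j + 2/3)*(j + 1)*(j + 2)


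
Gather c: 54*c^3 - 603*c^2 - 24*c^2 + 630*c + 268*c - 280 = 54*c^3 - 627*c^2 + 898*c - 280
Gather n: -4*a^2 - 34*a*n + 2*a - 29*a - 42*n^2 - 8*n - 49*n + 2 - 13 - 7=-4*a^2 - 27*a - 42*n^2 + n*(-34*a - 57) - 18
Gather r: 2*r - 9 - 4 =2*r - 13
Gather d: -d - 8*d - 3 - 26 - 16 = -9*d - 45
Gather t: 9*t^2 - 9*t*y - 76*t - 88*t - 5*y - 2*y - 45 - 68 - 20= 9*t^2 + t*(-9*y - 164) - 7*y - 133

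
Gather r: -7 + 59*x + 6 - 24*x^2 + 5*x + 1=-24*x^2 + 64*x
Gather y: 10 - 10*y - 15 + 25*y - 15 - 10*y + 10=5*y - 10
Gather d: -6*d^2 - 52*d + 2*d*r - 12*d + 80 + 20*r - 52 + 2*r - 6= -6*d^2 + d*(2*r - 64) + 22*r + 22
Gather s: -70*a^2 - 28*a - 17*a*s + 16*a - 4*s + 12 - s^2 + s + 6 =-70*a^2 - 12*a - s^2 + s*(-17*a - 3) + 18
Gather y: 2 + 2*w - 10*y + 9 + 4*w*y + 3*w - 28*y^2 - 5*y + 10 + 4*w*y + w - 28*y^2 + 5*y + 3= 6*w - 56*y^2 + y*(8*w - 10) + 24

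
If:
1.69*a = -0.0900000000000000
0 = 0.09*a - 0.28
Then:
No Solution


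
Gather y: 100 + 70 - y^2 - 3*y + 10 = -y^2 - 3*y + 180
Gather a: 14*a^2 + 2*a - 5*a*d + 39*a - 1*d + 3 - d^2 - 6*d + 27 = 14*a^2 + a*(41 - 5*d) - d^2 - 7*d + 30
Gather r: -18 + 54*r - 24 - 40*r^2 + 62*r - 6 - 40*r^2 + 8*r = -80*r^2 + 124*r - 48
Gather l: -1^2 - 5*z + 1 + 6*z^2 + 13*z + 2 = 6*z^2 + 8*z + 2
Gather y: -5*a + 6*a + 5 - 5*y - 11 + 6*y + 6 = a + y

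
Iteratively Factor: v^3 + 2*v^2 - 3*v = (v + 3)*(v^2 - v) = (v - 1)*(v + 3)*(v)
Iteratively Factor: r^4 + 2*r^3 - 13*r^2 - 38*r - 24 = (r + 2)*(r^3 - 13*r - 12) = (r + 1)*(r + 2)*(r^2 - r - 12) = (r - 4)*(r + 1)*(r + 2)*(r + 3)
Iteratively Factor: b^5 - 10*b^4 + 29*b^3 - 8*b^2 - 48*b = (b - 4)*(b^4 - 6*b^3 + 5*b^2 + 12*b) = b*(b - 4)*(b^3 - 6*b^2 + 5*b + 12) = b*(b - 4)*(b - 3)*(b^2 - 3*b - 4) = b*(b - 4)*(b - 3)*(b + 1)*(b - 4)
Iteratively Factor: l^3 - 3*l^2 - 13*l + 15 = (l + 3)*(l^2 - 6*l + 5) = (l - 5)*(l + 3)*(l - 1)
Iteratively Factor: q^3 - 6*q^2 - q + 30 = (q + 2)*(q^2 - 8*q + 15) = (q - 5)*(q + 2)*(q - 3)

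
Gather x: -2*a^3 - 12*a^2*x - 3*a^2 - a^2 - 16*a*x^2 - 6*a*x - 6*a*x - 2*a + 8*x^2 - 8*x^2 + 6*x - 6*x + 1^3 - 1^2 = -2*a^3 - 4*a^2 - 16*a*x^2 - 2*a + x*(-12*a^2 - 12*a)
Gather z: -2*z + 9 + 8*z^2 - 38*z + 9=8*z^2 - 40*z + 18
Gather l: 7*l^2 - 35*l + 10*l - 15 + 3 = 7*l^2 - 25*l - 12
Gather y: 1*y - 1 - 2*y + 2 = 1 - y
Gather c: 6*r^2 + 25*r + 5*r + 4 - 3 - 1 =6*r^2 + 30*r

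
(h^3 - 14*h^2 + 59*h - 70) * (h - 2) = h^4 - 16*h^3 + 87*h^2 - 188*h + 140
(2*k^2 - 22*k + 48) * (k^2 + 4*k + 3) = 2*k^4 - 14*k^3 - 34*k^2 + 126*k + 144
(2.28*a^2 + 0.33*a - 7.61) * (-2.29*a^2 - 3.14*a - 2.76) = -5.2212*a^4 - 7.9149*a^3 + 10.0979*a^2 + 22.9846*a + 21.0036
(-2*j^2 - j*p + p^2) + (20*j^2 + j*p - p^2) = 18*j^2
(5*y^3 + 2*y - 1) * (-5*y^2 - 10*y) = -25*y^5 - 50*y^4 - 10*y^3 - 15*y^2 + 10*y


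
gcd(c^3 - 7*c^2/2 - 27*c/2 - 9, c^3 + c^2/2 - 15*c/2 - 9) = c + 3/2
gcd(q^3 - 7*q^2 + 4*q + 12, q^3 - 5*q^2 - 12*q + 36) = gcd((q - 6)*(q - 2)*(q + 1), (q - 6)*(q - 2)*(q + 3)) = q^2 - 8*q + 12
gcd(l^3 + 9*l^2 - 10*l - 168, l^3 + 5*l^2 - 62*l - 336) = l^2 + 13*l + 42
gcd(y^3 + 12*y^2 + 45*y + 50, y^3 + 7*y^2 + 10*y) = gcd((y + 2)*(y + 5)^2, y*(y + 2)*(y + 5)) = y^2 + 7*y + 10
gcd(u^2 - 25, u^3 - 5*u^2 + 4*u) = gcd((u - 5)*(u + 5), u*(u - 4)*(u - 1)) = 1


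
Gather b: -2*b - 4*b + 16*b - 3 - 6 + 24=10*b + 15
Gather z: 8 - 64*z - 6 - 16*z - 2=-80*z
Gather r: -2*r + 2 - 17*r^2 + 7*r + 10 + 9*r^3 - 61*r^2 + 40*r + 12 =9*r^3 - 78*r^2 + 45*r + 24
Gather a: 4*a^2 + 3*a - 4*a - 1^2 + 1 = 4*a^2 - a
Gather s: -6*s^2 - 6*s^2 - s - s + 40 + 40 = -12*s^2 - 2*s + 80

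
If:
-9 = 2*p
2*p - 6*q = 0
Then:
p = -9/2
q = -3/2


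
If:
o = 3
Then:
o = 3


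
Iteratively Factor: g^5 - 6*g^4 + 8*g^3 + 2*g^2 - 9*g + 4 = (g - 1)*(g^4 - 5*g^3 + 3*g^2 + 5*g - 4) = (g - 1)*(g + 1)*(g^3 - 6*g^2 + 9*g - 4) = (g - 1)^2*(g + 1)*(g^2 - 5*g + 4) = (g - 4)*(g - 1)^2*(g + 1)*(g - 1)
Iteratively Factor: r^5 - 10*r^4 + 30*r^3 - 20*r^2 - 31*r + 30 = (r + 1)*(r^4 - 11*r^3 + 41*r^2 - 61*r + 30) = (r - 2)*(r + 1)*(r^3 - 9*r^2 + 23*r - 15) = (r - 3)*(r - 2)*(r + 1)*(r^2 - 6*r + 5) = (r - 3)*(r - 2)*(r - 1)*(r + 1)*(r - 5)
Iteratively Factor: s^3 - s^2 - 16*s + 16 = (s + 4)*(s^2 - 5*s + 4) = (s - 4)*(s + 4)*(s - 1)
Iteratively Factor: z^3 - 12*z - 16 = (z - 4)*(z^2 + 4*z + 4) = (z - 4)*(z + 2)*(z + 2)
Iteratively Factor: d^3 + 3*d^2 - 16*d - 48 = (d - 4)*(d^2 + 7*d + 12) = (d - 4)*(d + 3)*(d + 4)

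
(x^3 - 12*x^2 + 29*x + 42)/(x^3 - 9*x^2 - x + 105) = (x^2 - 5*x - 6)/(x^2 - 2*x - 15)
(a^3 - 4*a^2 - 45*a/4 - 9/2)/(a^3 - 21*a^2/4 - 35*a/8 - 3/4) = 2*(2*a + 3)/(4*a + 1)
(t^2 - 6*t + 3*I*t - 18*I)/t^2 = (t^2 + 3*t*(-2 + I) - 18*I)/t^2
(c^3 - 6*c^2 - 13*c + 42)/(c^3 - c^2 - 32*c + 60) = (c^2 - 4*c - 21)/(c^2 + c - 30)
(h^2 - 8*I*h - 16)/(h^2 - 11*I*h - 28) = (h - 4*I)/(h - 7*I)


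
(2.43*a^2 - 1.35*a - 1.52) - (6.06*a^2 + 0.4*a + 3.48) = -3.63*a^2 - 1.75*a - 5.0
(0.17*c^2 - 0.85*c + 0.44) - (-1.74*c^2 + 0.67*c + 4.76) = 1.91*c^2 - 1.52*c - 4.32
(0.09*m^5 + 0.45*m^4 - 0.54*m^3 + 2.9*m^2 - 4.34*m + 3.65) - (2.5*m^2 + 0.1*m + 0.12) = 0.09*m^5 + 0.45*m^4 - 0.54*m^3 + 0.4*m^2 - 4.44*m + 3.53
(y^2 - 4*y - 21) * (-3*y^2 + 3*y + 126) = -3*y^4 + 15*y^3 + 177*y^2 - 567*y - 2646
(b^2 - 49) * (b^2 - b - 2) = b^4 - b^3 - 51*b^2 + 49*b + 98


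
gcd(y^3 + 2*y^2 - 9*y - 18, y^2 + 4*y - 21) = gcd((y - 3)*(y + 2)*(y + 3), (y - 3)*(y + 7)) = y - 3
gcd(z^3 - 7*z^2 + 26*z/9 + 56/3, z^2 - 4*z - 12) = z - 6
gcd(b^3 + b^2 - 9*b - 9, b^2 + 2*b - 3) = b + 3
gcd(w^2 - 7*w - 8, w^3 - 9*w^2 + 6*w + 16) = w^2 - 7*w - 8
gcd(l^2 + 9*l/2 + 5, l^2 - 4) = l + 2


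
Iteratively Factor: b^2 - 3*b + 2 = (b - 2)*(b - 1)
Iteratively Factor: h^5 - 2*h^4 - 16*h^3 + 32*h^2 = (h - 2)*(h^4 - 16*h^2) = h*(h - 2)*(h^3 - 16*h) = h*(h - 2)*(h + 4)*(h^2 - 4*h) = h^2*(h - 2)*(h + 4)*(h - 4)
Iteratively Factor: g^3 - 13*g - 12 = (g + 1)*(g^2 - g - 12) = (g + 1)*(g + 3)*(g - 4)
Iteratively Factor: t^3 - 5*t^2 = (t - 5)*(t^2) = t*(t - 5)*(t)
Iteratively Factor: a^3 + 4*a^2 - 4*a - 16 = (a - 2)*(a^2 + 6*a + 8) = (a - 2)*(a + 2)*(a + 4)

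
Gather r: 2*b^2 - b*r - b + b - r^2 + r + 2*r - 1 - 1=2*b^2 - r^2 + r*(3 - b) - 2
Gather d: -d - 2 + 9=7 - d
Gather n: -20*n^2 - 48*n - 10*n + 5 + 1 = -20*n^2 - 58*n + 6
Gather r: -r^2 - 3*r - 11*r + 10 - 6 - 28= -r^2 - 14*r - 24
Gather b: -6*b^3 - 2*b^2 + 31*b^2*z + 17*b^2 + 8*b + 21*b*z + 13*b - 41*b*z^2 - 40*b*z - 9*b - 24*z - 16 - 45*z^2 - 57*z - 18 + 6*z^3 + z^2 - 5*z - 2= -6*b^3 + b^2*(31*z + 15) + b*(-41*z^2 - 19*z + 12) + 6*z^3 - 44*z^2 - 86*z - 36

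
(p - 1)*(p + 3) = p^2 + 2*p - 3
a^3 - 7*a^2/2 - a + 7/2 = (a - 7/2)*(a - 1)*(a + 1)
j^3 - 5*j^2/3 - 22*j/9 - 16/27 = (j - 8/3)*(j + 1/3)*(j + 2/3)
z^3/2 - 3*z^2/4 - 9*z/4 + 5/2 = (z/2 + 1)*(z - 5/2)*(z - 1)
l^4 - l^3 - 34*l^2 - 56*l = l*(l - 7)*(l + 2)*(l + 4)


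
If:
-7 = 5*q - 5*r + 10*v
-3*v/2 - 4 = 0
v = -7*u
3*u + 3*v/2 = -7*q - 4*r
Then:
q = 1952/1155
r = -2591/1155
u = 8/21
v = -8/3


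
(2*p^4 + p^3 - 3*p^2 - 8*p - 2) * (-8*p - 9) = -16*p^5 - 26*p^4 + 15*p^3 + 91*p^2 + 88*p + 18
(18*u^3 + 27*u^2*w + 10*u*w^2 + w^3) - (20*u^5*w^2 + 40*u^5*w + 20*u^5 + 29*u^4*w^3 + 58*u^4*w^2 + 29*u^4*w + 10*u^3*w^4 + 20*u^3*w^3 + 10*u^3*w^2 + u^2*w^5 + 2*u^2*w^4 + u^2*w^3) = -20*u^5*w^2 - 40*u^5*w - 20*u^5 - 29*u^4*w^3 - 58*u^4*w^2 - 29*u^4*w - 10*u^3*w^4 - 20*u^3*w^3 - 10*u^3*w^2 + 18*u^3 - u^2*w^5 - 2*u^2*w^4 - u^2*w^3 + 27*u^2*w + 10*u*w^2 + w^3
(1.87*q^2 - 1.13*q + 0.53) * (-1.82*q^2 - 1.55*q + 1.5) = -3.4034*q^4 - 0.8419*q^3 + 3.5919*q^2 - 2.5165*q + 0.795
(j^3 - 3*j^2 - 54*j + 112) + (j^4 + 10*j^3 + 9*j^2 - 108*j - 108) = j^4 + 11*j^3 + 6*j^2 - 162*j + 4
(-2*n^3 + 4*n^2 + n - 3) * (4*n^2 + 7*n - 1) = -8*n^5 + 2*n^4 + 34*n^3 - 9*n^2 - 22*n + 3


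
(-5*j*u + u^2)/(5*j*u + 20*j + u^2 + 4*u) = u*(-5*j + u)/(5*j*u + 20*j + u^2 + 4*u)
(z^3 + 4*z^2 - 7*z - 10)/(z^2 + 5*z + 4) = (z^2 + 3*z - 10)/(z + 4)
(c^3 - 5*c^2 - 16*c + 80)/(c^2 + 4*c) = c - 9 + 20/c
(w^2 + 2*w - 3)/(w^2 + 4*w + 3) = (w - 1)/(w + 1)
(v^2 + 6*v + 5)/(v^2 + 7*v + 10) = (v + 1)/(v + 2)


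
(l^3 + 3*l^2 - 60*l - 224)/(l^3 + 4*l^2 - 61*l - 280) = (l + 4)/(l + 5)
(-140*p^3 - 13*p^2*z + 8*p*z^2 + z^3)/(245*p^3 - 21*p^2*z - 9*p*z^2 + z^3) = (-28*p^2 + 3*p*z + z^2)/(49*p^2 - 14*p*z + z^2)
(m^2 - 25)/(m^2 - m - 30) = (m - 5)/(m - 6)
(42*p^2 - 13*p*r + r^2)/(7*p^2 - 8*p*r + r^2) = (6*p - r)/(p - r)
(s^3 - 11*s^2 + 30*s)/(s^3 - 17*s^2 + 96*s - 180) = s/(s - 6)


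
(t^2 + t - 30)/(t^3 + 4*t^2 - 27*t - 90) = 1/(t + 3)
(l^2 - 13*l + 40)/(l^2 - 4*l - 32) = (l - 5)/(l + 4)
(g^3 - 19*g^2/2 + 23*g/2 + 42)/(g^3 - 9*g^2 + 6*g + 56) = (g + 3/2)/(g + 2)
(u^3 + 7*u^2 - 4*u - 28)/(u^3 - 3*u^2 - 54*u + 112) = (u + 2)/(u - 8)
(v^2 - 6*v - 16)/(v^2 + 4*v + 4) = (v - 8)/(v + 2)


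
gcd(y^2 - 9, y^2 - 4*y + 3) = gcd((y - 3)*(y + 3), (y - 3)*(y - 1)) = y - 3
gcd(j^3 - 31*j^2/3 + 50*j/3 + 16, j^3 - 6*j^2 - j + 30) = j - 3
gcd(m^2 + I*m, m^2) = m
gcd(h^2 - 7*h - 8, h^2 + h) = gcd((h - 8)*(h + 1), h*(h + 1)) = h + 1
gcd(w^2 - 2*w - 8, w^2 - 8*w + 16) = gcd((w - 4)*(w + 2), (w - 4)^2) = w - 4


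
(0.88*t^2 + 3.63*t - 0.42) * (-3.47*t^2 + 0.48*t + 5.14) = -3.0536*t^4 - 12.1737*t^3 + 7.723*t^2 + 18.4566*t - 2.1588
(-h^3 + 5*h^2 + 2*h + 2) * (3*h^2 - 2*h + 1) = -3*h^5 + 17*h^4 - 5*h^3 + 7*h^2 - 2*h + 2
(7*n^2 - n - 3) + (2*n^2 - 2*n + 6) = 9*n^2 - 3*n + 3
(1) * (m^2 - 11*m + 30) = m^2 - 11*m + 30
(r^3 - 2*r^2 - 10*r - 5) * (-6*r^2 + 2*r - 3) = -6*r^5 + 14*r^4 + 53*r^3 + 16*r^2 + 20*r + 15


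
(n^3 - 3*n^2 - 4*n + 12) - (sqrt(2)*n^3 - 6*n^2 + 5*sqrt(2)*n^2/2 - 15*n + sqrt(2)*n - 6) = -sqrt(2)*n^3 + n^3 - 5*sqrt(2)*n^2/2 + 3*n^2 - sqrt(2)*n + 11*n + 18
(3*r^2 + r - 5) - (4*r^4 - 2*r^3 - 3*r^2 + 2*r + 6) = -4*r^4 + 2*r^3 + 6*r^2 - r - 11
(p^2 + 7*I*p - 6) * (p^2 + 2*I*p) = p^4 + 9*I*p^3 - 20*p^2 - 12*I*p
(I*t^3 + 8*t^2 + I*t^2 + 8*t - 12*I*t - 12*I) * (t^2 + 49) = I*t^5 + 8*t^4 + I*t^4 + 8*t^3 + 37*I*t^3 + 392*t^2 + 37*I*t^2 + 392*t - 588*I*t - 588*I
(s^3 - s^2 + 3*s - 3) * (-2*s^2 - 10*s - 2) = -2*s^5 - 8*s^4 + 2*s^3 - 22*s^2 + 24*s + 6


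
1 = 1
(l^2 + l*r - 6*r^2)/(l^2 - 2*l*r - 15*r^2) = (-l + 2*r)/(-l + 5*r)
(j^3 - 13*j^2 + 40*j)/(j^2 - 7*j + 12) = j*(j^2 - 13*j + 40)/(j^2 - 7*j + 12)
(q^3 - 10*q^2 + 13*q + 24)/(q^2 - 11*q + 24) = q + 1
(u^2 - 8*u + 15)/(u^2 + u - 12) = (u - 5)/(u + 4)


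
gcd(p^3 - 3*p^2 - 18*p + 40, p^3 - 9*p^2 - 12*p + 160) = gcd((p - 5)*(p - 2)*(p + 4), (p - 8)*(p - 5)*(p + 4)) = p^2 - p - 20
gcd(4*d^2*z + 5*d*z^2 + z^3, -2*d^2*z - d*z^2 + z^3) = d*z + z^2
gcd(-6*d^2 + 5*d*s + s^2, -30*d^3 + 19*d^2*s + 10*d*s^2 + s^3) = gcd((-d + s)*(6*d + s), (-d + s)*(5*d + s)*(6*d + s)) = -6*d^2 + 5*d*s + s^2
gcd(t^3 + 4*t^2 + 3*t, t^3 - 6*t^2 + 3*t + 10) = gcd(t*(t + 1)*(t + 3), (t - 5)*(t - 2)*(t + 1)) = t + 1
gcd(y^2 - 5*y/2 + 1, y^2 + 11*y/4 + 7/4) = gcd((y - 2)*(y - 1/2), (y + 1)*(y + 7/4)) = 1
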